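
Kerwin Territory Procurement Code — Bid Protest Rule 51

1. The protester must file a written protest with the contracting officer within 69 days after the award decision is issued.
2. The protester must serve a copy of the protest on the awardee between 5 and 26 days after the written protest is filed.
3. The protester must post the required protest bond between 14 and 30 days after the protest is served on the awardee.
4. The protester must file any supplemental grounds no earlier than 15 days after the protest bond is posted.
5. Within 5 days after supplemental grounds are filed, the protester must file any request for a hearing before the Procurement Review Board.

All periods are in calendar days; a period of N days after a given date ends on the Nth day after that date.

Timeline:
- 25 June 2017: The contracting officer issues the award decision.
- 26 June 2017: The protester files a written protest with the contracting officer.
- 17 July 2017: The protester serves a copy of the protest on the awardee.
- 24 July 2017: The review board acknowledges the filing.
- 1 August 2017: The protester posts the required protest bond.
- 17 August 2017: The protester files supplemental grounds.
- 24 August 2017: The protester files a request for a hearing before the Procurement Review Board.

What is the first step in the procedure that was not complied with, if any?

Step 5

Step 1 — counting 69 days from 25 June 2017 (when the award decision is issued) gives a deadline of 2 September 2017; done 26 June 2017 — timely.
Step 2 — 5 and 26 days from 26 June 2017 (when the written protest is filed) are 1 July 2017 and 22 July 2017 respectively; done 17 July 2017, which is between those dates.
Step 3 — 14 and 30 days from 17 July 2017 (when the protest is served on the awardee) are 31 July 2017 and 16 August 2017 respectively; done 1 August 2017 — within the window.
Step 4 — must wait 15 days from 1 August 2017 (when the protest bond is posted), so not before 16 August 2017; 17 August 2017 is on or after that date.
Step 5 — counting 5 days from 17 August 2017 (when supplemental grounds are filed) gives a deadline of 22 August 2017; 24 August 2017 misses that deadline by 2 days.
No need to go further; step 5 was not satisfied.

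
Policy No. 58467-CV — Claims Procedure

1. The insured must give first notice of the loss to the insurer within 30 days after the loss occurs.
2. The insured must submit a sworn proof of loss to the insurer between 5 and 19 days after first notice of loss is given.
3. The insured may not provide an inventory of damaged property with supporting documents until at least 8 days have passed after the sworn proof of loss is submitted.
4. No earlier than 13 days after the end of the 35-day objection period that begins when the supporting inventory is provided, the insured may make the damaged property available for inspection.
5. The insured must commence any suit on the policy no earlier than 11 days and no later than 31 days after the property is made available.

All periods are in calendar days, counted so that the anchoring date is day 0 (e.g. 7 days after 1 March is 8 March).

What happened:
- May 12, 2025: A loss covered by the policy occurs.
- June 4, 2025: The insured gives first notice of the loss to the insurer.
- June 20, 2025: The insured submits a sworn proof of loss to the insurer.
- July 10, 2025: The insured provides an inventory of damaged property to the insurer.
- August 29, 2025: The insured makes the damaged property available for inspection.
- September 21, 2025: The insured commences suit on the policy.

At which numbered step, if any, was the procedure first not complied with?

Step 1: 30 days after May 12, 2025 (when the loss occurs) is June 11, 2025; done June 4, 2025 — timely.
Step 2: the window is 5–19 days after June 4, 2025 (when first notice of loss is given), so June 9, 2025 through June 23, 2025; June 20, 2025 falls inside that range.
Step 3: the earliest permitted date is 8 days after June 20, 2025 (when the sworn proof of loss is submitted), i.e. June 28, 2025; done July 10, 2025 — permitted.
Step 4: the earliest permitted date is 13 days after August 14, 2025 (end of the 35-day objection period, which began when the supporting inventory is provided on July 10, 2025), i.e. August 27, 2025; done August 29, 2025 — permitted.
Step 5: the window is 11–31 days after August 29, 2025 (when the property is made available), so September 9, 2025 through September 29, 2025; done September 21, 2025 — within the window.

None — every step was satisfied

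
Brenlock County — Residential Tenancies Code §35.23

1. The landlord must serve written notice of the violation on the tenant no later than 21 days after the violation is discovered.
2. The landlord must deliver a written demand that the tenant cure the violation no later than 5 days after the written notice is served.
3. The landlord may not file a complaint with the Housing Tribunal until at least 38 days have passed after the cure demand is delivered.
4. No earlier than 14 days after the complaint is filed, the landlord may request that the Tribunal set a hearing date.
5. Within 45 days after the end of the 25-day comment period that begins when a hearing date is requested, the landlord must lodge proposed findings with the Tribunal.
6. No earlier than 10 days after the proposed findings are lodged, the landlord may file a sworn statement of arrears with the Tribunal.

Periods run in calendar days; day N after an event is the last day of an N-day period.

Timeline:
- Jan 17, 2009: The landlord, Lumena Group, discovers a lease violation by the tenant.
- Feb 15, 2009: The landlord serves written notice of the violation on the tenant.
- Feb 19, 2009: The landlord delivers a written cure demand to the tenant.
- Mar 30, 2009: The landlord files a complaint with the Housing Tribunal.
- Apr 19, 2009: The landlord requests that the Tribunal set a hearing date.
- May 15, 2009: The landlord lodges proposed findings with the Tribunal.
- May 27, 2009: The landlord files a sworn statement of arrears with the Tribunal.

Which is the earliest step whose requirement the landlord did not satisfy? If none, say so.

Step 1

(1) due by Jan 17, 2009 + 21 days = Feb 7, 2009; Feb 15, 2009 misses that deadline by 8 days.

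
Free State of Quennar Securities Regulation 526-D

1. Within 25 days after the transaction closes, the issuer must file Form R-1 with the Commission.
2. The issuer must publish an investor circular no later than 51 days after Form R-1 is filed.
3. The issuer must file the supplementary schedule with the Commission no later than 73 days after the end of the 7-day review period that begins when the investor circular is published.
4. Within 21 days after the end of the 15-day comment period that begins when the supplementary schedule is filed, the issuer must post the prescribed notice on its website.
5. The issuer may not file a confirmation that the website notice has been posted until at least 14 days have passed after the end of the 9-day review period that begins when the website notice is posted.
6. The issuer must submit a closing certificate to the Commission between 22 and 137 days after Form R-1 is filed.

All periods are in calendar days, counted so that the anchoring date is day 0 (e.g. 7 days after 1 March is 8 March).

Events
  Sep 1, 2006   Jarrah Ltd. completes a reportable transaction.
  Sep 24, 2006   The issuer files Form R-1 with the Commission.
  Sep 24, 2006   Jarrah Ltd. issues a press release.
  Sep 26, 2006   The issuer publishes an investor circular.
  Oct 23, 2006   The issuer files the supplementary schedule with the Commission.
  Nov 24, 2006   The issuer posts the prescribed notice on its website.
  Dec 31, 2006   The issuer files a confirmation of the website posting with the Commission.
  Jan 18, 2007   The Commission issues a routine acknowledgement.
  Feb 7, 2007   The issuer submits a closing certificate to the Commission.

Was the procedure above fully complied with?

Step 1: 25 days after Sep 1, 2006 (when the transaction closes) is Sep 26, 2006; Sep 24, 2006 is within that limit.
Step 2: 51 days after Sep 24, 2006 (when Form R-1 is filed) is Nov 14, 2006; Sep 26, 2006 is within that limit.
Step 3: 73 days after Oct 3, 2006 (end of the 7-day review period, which began when the investor circular is published on Sep 26, 2006) is Dec 15, 2006; Oct 23, 2006 is within that limit.
Step 4: 21 days after Nov 7, 2006 (end of the 15-day comment period, which began when the supplementary schedule is filed on Oct 23, 2006) is Nov 28, 2006; completed Nov 24, 2006, before the deadline.
Step 5: the earliest permitted date is 14 days after Dec 3, 2006 (end of the 9-day review period, which began when the website notice is posted on Nov 24, 2006), i.e. Dec 17, 2006; done Dec 31, 2006, after the minimum wait.
Step 6: the window is 22–137 days after Sep 24, 2006 (when Form R-1 is filed), so Oct 16, 2006 through Feb 8, 2007; done Feb 7, 2007, which is between those dates.

Yes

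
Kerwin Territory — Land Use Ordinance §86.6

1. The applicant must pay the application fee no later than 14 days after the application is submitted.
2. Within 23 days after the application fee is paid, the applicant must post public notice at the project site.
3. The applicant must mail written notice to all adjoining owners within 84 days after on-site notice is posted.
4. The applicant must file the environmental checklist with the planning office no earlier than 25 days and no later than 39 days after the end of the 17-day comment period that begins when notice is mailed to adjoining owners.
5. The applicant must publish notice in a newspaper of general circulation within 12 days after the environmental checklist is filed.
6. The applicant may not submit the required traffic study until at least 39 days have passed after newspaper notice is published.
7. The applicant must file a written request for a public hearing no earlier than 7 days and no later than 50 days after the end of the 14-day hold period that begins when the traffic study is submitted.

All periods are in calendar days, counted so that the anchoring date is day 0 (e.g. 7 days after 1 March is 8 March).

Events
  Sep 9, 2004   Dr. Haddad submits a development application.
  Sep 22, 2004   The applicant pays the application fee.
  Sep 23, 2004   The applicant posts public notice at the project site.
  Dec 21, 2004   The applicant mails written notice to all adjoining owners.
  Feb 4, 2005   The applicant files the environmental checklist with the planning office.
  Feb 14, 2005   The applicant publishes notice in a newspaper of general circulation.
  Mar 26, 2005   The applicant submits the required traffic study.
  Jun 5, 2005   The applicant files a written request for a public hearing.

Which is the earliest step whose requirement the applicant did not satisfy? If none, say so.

Step 1 — counting 14 days from Sep 9, 2004 (when the application is submitted) gives a deadline of Sep 23, 2004; Sep 22, 2004 is within that limit.
Step 2 — counting 23 days from Sep 22, 2004 (when the application fee is paid) gives a deadline of Oct 15, 2004; completed Sep 23, 2004, before the deadline.
Step 3 — counting 84 days from Sep 23, 2004 (when on-site notice is posted) gives a deadline of Dec 16, 2004; Dec 21, 2004 misses that deadline by 5 days.

Step 3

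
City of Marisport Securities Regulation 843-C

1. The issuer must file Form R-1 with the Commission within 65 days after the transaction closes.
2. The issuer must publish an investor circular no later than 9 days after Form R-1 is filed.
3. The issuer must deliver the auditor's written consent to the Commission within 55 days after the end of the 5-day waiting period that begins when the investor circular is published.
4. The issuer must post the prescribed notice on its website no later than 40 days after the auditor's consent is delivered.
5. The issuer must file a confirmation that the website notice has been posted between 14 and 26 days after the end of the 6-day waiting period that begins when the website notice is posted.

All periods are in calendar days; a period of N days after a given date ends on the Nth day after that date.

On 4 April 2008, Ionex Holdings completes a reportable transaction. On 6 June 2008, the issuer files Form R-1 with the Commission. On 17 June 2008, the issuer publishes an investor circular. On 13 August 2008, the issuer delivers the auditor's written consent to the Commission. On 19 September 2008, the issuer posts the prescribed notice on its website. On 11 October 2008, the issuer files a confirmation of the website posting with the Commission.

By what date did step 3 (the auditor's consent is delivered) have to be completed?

The investor circular is published on 17 June 2008; the 5-day waiting period therefore ends 22 June 2008, and step 3 runs from that date. 55 days after 22 June 2008 is 16 August 2008.

16 August 2008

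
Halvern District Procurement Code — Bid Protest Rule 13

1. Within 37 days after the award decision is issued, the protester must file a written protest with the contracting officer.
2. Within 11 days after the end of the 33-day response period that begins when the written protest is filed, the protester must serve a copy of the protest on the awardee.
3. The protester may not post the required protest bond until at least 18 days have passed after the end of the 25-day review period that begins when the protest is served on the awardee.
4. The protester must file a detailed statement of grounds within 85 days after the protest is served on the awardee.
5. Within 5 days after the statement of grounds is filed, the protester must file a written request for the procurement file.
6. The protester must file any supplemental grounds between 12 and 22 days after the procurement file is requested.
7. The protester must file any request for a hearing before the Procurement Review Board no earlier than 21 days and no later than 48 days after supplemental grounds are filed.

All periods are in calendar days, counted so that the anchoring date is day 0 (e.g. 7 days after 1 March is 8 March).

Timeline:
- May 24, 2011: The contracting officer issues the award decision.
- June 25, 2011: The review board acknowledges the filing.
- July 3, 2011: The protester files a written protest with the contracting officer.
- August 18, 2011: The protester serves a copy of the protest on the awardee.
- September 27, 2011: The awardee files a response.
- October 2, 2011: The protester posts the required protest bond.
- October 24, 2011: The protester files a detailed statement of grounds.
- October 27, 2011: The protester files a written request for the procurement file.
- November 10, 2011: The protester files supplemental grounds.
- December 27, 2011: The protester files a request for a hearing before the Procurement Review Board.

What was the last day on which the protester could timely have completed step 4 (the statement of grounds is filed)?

Step 4 runs from August 18, 2011, when the protest is served on the awardee. 85 days after August 18, 2011 is November 11, 2011.

November 11, 2011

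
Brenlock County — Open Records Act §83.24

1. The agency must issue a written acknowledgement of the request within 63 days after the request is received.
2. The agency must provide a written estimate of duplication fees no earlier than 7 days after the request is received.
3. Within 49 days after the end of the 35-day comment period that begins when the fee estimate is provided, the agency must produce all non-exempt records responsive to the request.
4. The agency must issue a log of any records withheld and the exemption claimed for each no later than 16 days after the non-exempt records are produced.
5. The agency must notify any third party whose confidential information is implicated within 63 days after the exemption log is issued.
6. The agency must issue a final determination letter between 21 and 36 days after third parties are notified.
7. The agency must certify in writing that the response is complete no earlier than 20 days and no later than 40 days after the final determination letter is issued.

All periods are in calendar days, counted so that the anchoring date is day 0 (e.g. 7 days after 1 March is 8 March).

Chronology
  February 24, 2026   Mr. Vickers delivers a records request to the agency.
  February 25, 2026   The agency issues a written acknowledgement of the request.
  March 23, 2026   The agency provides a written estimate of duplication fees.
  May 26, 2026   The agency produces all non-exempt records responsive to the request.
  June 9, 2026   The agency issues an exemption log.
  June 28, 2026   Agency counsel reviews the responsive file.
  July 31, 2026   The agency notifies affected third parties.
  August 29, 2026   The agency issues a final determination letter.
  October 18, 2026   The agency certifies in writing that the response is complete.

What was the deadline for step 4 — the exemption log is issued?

June 11, 2026

Step 4 runs from May 26, 2026, when the non-exempt records are produced. 16 days after May 26, 2026 is June 11, 2026.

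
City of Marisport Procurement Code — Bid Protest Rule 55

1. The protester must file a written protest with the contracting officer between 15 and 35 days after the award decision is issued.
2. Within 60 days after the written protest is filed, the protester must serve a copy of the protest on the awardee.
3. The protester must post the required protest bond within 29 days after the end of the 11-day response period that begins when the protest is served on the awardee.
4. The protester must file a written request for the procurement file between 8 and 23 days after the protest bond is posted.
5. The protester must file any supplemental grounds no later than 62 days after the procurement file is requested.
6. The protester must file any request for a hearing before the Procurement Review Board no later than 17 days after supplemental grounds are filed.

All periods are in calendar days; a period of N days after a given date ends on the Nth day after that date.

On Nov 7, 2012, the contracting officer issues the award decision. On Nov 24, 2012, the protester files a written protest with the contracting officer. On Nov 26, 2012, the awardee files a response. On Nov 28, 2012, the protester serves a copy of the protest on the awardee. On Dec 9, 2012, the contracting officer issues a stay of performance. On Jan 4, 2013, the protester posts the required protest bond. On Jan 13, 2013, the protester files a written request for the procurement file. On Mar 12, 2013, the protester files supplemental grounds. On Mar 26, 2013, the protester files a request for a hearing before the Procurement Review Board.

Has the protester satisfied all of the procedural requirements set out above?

Yes

Step 1 — 15 and 35 days from Nov 7, 2012 (when the award decision is issued) are Nov 22, 2012 and Dec 12, 2012 respectively; done Nov 24, 2012, which is between those dates.
Step 2 — counting 60 days from Nov 24, 2012 (when the written protest is filed) gives a deadline of Jan 23, 2013; done Nov 28, 2012 — timely.
Step 3 — counting 29 days from Dec 9, 2012 (end of the 11-day response period, which began when the protest is served on the awardee on Nov 28, 2012) gives a deadline of Jan 7, 2013; done Jan 4, 2013 — timely.
Step 4 — 8 and 23 days from Jan 4, 2013 (when the protest bond is posted) are Jan 12, 2013 and Jan 27, 2013 respectively; done Jan 13, 2013 — within the window.
Step 5 — counting 62 days from Jan 13, 2013 (when the procurement file is requested) gives a deadline of Mar 16, 2013; Mar 12, 2013 is within that limit.
Step 6 — counting 17 days from Mar 12, 2013 (when supplemental grounds are filed) gives a deadline of Mar 29, 2013; Mar 26, 2013 is within that limit.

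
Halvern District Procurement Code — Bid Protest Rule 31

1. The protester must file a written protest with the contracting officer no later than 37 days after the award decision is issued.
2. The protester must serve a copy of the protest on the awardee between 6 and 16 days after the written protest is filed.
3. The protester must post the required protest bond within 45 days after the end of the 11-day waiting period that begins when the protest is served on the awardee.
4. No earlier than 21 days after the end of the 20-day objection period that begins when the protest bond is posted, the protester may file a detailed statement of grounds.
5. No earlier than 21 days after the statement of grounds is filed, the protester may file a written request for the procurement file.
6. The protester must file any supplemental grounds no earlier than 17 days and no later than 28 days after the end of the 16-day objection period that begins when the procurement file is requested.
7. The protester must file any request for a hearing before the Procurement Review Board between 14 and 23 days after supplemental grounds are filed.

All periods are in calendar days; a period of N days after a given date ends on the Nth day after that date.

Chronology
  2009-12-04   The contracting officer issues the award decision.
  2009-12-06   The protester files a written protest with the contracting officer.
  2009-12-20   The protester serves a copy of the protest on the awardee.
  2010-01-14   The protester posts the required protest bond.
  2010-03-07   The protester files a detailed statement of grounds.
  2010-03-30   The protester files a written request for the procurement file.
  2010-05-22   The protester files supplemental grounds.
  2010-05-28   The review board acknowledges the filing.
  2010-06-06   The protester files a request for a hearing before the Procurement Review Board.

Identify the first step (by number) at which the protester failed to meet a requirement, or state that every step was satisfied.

Step 6

Step 1: 37 days after 2009-12-04 (when the award decision is issued) is 2010-01-10; completed 2009-12-06, before the deadline.
Step 2: the window is 6–16 days after 2009-12-06 (when the written protest is filed), so 2009-12-12 through 2009-12-22; done 2009-12-20 — within the window.
Step 3: 45 days after 2009-12-31 (end of the 11-day waiting period, which began when the protest is served on the awardee on 2009-12-20) is 2010-02-14; completed 2010-01-14, before the deadline.
Step 4: the earliest permitted date is 21 days after 2010-02-03 (end of the 20-day objection period, which began when the protest bond is posted on 2010-01-14), i.e. 2010-02-24; done 2010-03-07, after the minimum wait.
Step 5: the earliest permitted date is 21 days after 2010-03-07 (when the statement of grounds is filed), i.e. 2010-03-28; 2010-03-30 is on or after that date.
Step 6: the window is 17–28 days after 2010-04-15 (end of the 16-day objection period, which began when the procurement file is requested on 2010-03-30), so 2010-05-02 through 2010-05-13; 2010-05-22 is 9 days past the end of the window.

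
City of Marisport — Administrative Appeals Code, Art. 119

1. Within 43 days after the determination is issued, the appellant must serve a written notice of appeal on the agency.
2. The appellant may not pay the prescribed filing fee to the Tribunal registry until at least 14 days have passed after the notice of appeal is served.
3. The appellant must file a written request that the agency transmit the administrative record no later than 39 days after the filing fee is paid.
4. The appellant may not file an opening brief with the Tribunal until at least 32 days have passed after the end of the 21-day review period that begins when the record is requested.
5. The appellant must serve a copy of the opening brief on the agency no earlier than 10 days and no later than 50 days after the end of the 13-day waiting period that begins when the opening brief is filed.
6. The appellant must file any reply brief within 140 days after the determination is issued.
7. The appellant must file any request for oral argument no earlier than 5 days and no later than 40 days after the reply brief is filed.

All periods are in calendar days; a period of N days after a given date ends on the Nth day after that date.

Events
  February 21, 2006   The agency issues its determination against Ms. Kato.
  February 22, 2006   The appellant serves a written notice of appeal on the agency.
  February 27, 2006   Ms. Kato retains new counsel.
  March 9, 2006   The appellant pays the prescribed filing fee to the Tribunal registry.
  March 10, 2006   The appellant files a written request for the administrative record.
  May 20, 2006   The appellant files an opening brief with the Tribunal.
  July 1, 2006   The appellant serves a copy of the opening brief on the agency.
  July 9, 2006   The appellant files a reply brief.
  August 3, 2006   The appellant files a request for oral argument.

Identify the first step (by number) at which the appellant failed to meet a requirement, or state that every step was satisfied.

None — every step was satisfied

Step 1 — counting 43 days from February 21, 2006 (when the determination is issued) gives a deadline of April 5, 2006; done February 22, 2006 — timely.
Step 2 — must wait 14 days from February 22, 2006 (when the notice of appeal is served), so not before March 8, 2006; done March 9, 2006 — permitted.
Step 3 — counting 39 days from March 9, 2006 (when the filing fee is paid) gives a deadline of April 17, 2006; done March 10, 2006 — timely.
Step 4 — must wait 32 days from March 31, 2006 (end of the 21-day review period, which began when the record is requested on March 10, 2006), so not before May 2, 2006; done May 20, 2006 — permitted.
Step 5 — 10 and 50 days from June 2, 2006 (end of the 13-day waiting period, which began when the opening brief is filed on May 20, 2006) are June 12, 2006 and July 22, 2006 respectively; done July 1, 2006, which is between those dates.
Step 6 — counting 140 days from February 21, 2006 (when the determination is issued) gives a deadline of July 11, 2006; completed July 9, 2006, before the deadline.
Step 7 — 5 and 40 days from July 9, 2006 (when the reply brief is filed) are July 14, 2006 and August 18, 2006 respectively; done August 3, 2006, which is between those dates.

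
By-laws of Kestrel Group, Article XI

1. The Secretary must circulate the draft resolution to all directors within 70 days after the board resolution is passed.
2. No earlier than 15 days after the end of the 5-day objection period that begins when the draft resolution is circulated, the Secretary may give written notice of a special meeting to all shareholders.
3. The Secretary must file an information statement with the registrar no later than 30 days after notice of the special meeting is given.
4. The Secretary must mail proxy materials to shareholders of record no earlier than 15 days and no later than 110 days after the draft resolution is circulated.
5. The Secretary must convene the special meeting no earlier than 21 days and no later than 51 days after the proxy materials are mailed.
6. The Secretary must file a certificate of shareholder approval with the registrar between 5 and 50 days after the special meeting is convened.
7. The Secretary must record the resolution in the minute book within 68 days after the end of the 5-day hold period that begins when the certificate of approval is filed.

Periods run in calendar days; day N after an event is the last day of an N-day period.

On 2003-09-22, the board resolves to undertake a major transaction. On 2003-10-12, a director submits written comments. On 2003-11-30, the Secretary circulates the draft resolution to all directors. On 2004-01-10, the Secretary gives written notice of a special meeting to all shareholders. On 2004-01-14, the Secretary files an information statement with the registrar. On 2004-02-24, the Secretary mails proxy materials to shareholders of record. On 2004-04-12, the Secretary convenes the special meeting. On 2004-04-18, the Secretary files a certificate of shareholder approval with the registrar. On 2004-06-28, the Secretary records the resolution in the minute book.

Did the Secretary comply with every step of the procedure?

Yes

Step 1: 70 days after 2003-09-22 (when the board resolution is passed) is 2003-12-01; done 2003-11-30 — timely.
Step 2: the earliest permitted date is 15 days after 2003-12-05 (end of the 5-day objection period, which began when the draft resolution is circulated on 2003-11-30), i.e. 2003-12-20; 2004-01-10 is on or after that date.
Step 3: 30 days after 2004-01-10 (when notice of the special meeting is given) is 2004-02-09; done 2004-01-14 — timely.
Step 4: the window is 15–110 days after 2003-11-30 (when the draft resolution is circulated), so 2003-12-15 through 2004-03-19; 2004-02-24 falls inside that range.
Step 5: the window is 21–51 days after 2004-02-24 (when the proxy materials are mailed), so 2004-03-16 through 2004-04-15; done 2004-04-12, which is between those dates.
Step 6: the window is 5–50 days after 2004-04-12 (when the special meeting is convened), so 2004-04-17 through 2004-06-01; done 2004-04-18 — within the window.
Step 7: 68 days after 2004-04-23 (end of the 5-day hold period, which began when the certificate of approval is filed on 2004-04-18) is 2004-06-30; completed 2004-06-28, before the deadline.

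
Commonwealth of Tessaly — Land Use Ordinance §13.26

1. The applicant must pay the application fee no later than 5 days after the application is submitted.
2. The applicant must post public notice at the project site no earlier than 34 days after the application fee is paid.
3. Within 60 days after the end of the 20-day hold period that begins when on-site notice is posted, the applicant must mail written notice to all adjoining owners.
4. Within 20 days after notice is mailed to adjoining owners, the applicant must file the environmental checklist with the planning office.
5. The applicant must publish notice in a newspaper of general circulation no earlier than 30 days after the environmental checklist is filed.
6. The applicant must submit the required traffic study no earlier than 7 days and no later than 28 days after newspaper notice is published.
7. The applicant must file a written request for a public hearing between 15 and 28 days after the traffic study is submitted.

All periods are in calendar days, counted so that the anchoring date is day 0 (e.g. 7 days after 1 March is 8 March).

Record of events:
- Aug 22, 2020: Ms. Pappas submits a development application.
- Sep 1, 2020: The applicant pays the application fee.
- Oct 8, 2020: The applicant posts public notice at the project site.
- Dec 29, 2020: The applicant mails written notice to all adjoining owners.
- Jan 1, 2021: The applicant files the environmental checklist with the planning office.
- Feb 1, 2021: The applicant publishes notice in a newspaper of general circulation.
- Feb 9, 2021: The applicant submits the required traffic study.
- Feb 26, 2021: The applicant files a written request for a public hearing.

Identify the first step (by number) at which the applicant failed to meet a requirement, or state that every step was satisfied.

Step 1

Step 1 — counting 5 days from Aug 22, 2020 (when the application is submitted) gives a deadline of Aug 27, 2020; not done until Sep 1, 2020, 5 days after the deadline.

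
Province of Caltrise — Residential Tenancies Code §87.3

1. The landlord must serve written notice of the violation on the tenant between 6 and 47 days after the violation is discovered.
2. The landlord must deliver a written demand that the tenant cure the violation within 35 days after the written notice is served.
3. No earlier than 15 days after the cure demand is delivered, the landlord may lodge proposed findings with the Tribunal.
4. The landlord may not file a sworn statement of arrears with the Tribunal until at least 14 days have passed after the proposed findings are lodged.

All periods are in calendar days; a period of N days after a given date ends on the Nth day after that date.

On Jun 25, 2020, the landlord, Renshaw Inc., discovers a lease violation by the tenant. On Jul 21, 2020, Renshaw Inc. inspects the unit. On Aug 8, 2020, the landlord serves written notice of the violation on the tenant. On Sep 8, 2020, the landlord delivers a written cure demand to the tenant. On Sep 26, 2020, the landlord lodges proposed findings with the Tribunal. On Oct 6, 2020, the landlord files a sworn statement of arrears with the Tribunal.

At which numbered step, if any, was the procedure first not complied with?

Step 4

Step 1 — 6 and 47 days from Jun 25, 2020 (when the violation is discovered) are Jul 1, 2020 and Aug 11, 2020 respectively; Aug 8, 2020 falls inside that range.
Step 2 — counting 35 days from Aug 8, 2020 (when the written notice is served) gives a deadline of Sep 12, 2020; Sep 8, 2020 is within that limit.
Step 3 — must wait 15 days from Sep 8, 2020 (when the cure demand is delivered), so not before Sep 23, 2020; done Sep 26, 2020, after the minimum wait.
Step 4 — must wait 14 days from Sep 26, 2020 (when the proposed findings are lodged), so not before Oct 10, 2020; done Oct 6, 2020 — 4 days too early.
That is the first point of non-compliance.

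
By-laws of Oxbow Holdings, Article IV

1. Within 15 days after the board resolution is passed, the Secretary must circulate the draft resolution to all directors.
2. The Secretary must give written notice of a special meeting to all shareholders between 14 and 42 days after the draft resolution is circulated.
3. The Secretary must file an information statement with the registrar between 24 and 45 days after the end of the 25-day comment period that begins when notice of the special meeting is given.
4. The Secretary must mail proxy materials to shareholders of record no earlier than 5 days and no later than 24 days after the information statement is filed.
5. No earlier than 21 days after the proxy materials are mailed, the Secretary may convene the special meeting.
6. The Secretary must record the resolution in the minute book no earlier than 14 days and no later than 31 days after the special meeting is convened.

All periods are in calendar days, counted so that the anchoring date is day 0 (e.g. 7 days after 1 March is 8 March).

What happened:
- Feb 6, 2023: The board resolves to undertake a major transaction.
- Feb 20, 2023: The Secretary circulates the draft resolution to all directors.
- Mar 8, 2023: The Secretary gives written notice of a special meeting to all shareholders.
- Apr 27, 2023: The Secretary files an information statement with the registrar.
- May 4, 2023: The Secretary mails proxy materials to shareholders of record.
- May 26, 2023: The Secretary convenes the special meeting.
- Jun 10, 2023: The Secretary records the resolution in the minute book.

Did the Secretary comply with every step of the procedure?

Yes

Step 1: 15 days after Feb 6, 2023 (when the board resolution is passed) is Feb 21, 2023; done Feb 20, 2023 — timely.
Step 2: the window is 14–42 days after Feb 20, 2023 (when the draft resolution is circulated), so Mar 6, 2023 through Apr 3, 2023; done Mar 8, 2023 — within the window.
Step 3: the window is 24–45 days after Apr 2, 2023 (end of the 25-day comment period, which began when notice of the special meeting is given on Mar 8, 2023), so Apr 26, 2023 through May 17, 2023; done Apr 27, 2023 — within the window.
Step 4: the window is 5–24 days after Apr 27, 2023 (when the information statement is filed), so May 2, 2023 through May 21, 2023; done May 4, 2023 — within the window.
Step 5: the earliest permitted date is 21 days after May 4, 2023 (when the proxy materials are mailed), i.e. May 25, 2023; May 26, 2023 is on or after that date.
Step 6: the window is 14–31 days after May 26, 2023 (when the special meeting is convened), so Jun 9, 2023 through Jun 26, 2023; done Jun 10, 2023 — within the window.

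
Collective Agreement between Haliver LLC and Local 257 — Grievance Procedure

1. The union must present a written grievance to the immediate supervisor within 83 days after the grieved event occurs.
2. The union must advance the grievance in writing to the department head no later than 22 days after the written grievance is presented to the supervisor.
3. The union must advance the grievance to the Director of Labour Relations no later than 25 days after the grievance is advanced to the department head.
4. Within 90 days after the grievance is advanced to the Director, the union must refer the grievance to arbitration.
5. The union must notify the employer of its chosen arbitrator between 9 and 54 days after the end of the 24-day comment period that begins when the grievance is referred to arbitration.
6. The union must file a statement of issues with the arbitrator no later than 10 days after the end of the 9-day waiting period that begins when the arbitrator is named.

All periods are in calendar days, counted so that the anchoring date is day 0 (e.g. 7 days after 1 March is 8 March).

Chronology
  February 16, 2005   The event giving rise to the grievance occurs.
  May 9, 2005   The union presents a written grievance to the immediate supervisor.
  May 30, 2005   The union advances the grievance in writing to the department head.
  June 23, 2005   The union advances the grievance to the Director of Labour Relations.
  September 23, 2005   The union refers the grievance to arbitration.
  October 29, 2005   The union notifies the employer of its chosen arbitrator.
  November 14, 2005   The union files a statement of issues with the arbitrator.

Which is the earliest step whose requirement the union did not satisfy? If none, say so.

Step 4

(1) due by February 16, 2005 + 83 days = May 10, 2005; done May 9, 2005 — timely.
(2) due by May 9, 2005 + 22 days = May 31, 2005; May 30, 2005 is within that limit.
(3) due by May 30, 2005 + 25 days = June 24, 2005; done June 23, 2005 — timely.
(4) due by June 23, 2005 + 90 days = September 21, 2005; not done until September 23, 2005, 2 days after the deadline.
No need to go further; step 4 was not satisfied.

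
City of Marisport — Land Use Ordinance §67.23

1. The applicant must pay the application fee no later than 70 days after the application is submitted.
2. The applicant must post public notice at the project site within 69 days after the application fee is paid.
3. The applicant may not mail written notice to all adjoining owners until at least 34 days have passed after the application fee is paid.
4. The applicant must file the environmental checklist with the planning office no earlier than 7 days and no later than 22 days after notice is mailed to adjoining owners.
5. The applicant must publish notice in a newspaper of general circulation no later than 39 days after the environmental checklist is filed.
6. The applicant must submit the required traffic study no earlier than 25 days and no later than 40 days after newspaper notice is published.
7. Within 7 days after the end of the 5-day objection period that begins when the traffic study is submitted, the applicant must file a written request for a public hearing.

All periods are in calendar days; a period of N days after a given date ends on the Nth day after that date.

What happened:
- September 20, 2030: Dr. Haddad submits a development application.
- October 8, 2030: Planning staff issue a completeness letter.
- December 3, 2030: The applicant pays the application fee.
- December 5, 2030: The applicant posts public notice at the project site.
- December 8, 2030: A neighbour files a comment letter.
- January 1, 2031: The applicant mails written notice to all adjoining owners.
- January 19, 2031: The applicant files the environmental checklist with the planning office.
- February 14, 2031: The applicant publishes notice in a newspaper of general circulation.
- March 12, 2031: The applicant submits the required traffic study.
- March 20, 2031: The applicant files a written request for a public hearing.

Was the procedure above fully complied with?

Step 1 — counting 70 days from September 20, 2030 (when the application is submitted) gives a deadline of November 29, 2030; December 3, 2030 misses that deadline by 4 days.

No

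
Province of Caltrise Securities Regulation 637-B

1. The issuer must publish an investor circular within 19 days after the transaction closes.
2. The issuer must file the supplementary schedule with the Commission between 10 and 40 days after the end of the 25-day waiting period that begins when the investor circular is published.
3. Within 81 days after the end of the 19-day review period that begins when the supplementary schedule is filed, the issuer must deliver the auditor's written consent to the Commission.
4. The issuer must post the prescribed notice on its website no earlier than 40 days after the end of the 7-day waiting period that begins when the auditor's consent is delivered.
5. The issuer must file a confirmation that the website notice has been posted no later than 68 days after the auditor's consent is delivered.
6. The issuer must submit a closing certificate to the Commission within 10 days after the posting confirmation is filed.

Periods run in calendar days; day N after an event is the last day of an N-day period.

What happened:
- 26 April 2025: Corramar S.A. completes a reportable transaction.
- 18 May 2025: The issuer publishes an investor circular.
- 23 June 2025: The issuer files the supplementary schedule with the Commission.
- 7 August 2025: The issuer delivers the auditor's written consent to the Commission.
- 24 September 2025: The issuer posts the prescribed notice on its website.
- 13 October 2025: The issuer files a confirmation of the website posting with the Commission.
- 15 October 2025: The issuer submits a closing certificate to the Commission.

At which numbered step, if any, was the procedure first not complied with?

Step 1

(1) due by 26 April 2025 + 19 days = 15 May 2025; not done until 18 May 2025, 3 days after the deadline.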